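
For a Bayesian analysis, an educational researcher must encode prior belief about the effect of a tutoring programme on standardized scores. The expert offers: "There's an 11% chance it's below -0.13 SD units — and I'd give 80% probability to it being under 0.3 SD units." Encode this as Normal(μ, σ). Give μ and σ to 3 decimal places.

μ = 0.125, σ = 0.208

For Normal(μ,σ), the p-quantile is μ + z_p·σ. Here z_{0.11} = -1.227, z_{0.8} = 0.8416.
So -0.13 = μ − 1.227σ and 0.3 = μ + 0.8416σ.
Subtracting: σ = (0.3 − -0.13)/(0.8416 − (-1.227)) = 0.208.
Then μ = -0.13 − (-1.227)·0.208 = 0.125.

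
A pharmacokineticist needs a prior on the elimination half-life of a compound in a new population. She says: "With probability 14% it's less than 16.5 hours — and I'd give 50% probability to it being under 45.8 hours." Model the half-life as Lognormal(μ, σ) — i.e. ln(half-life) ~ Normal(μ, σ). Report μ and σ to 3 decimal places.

If T ~ Lognormal(μ,σ) then ln T ~ Normal(μ,σ), so the p-quantile of ln T is μ + z_p·σ.
ln(16.5) = 2.803 and ln(45.8) = 3.824; z_{0.14} = -1.08, z_{0.5} = 0.
σ = (3.824 − 2.803)/(0 − (-1.08)) = 0.945.
μ = 2.803 − (-1.08)·0.945 = 3.824.

μ ≈ 3.824, σ ≈ 0.945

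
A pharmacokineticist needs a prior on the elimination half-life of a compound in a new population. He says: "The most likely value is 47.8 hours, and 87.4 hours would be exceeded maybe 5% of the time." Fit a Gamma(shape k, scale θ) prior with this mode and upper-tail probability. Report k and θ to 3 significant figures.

k ≈ 8.65, θ ≈ 6.25

Gamma(k,θ) with k>1 has mode (k−1)θ, so θ = 47.8/(k−1).
Need P(X < 87.4) = 0.95 with θ tied to k this way. Start at k = 2, θ = 47.8: P(X<87.4) ≈ 0.546.
Too low — raise k to concentrate. Iterating converges to k ≈ 8.65.
Then θ = 47.8/(8.65−1) ≈ 6.25.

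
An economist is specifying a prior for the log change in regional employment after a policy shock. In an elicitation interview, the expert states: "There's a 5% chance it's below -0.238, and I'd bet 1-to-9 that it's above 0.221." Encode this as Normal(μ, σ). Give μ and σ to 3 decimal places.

μ = 0.020, σ = 0.157

The p-quantile of Normal(μ,σ) is μ + z_p·σ, with z_{0.05} = -1.645 and z_{0.9} = 1.282.
Eliminate σ: μ = (z₂·x₁ − z₁·x₂)/(z₂ − z₁) = (1.282·-0.238 − (-1.645)·0.221)/2.926 = 0.020.
Then σ = (x₂ − x₁)/(z₂ − z₁) = (0.221 − -0.238)/2.926 = 0.157.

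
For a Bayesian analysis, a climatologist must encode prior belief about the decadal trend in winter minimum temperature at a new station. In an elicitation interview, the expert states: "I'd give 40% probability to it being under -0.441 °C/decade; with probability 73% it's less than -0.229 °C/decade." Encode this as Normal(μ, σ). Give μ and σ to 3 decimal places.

For Normal(μ,σ), the p-quantile is μ + z_p·σ. Here z_{0.4} = -0.2533, z_{0.73} = 0.6128.
So -0.441 = μ − 0.2533σ and -0.229 = μ + 0.6128σ.
Subtracting: σ = (-0.229 − -0.441)/(0.6128 − (-0.2533)) = 0.245.
Then μ = -0.441 − (-0.2533)·0.245 = -0.379.

μ = -0.379, σ = 0.245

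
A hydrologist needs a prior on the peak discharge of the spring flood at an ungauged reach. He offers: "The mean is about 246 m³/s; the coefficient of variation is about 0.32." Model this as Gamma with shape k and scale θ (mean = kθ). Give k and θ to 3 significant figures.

For Gamma(k, scale θ): mean = kθ, variance = kθ², so CV = 1/√k.
CV = 0.32, hence k = 1/CV² = 9.77.
Then θ = mean/k = 246/9.77 = 25.2.

k ≈ 9.77, θ ≈ 25.2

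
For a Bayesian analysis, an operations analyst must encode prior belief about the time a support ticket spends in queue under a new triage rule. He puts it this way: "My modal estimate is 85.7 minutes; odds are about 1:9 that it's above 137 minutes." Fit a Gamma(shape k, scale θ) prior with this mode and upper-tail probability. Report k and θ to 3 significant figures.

Gamma(k,θ) with k>1 has mode (k−1)θ, so θ = 85.7/(k−1).
Need P(X < 137) = 0.9 with θ tied to k this way. Start at k = 2, θ = 85.7: P(X<137) ≈ 0.475.
Too low — raise k to concentrate. Iterating converges to k ≈ 9.54.
Then θ = 85.7/(9.54−1) ≈ 10.

k ≈ 9.54, θ ≈ 10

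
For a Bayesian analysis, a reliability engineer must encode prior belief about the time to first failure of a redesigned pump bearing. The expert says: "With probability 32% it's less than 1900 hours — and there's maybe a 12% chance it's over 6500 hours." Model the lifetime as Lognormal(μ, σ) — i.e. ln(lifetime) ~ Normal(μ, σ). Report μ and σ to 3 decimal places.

μ ≈ 7.900, σ ≈ 0.749

If T ~ Lognormal(μ,σ) then ln T ~ Normal(μ,σ), so the p-quantile of ln T is μ + z_p·σ.
ln(1900) = 7.55 and ln(6500) = 8.78; z_{0.32} = -0.4677, z_{0.88} = 1.175.
σ = (8.78 − 7.55)/(1.175 − (-0.4677)) = 0.749.
μ = 7.55 − (-0.4677)·0.749 = 7.900.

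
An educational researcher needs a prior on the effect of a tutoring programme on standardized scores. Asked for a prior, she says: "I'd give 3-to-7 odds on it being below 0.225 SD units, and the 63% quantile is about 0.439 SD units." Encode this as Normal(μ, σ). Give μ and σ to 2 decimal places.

μ = 0.36, σ = 0.25

The p-quantile of Normal(μ,σ) is μ + z_p·σ, with z_{0.3} = -0.5244 and z_{0.63} = 0.3319.
Eliminate σ: μ = (z₂·x₁ − z₁·x₂)/(z₂ − z₁) = (0.3319·0.225 − (-0.5244)·0.439)/0.8563 = 0.36.
Then σ = (x₂ − x₁)/(z₂ − z₁) = (0.439 − 0.225)/0.8563 = 0.25.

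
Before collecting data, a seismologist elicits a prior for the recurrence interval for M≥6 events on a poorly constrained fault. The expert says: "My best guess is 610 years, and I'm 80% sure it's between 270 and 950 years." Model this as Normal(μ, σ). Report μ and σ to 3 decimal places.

μ = 610.000, σ = 265.303

A symmetric 80% interval runs μ ± z·σ with z = 1.282.
Half-width = 340, so σ = 340/1.282 = 265.303.
μ is the stated best guess, 610.000.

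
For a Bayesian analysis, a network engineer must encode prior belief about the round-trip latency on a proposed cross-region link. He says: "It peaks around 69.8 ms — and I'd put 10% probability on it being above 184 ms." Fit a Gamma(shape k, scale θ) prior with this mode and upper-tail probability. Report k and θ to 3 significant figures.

Gamma(k,θ) with k>1 has mode (k−1)θ, so θ = 69.8/(k−1).
Need P(X < 184) = 0.9 with θ tied to k this way. Start at k = 2, θ = 69.8: P(X<184) ≈ 0.740.
Too low — raise k to concentrate. Iterating converges to k ≈ 3.04.
Then θ = 69.8/(3.04−1) ≈ 34.2.

k ≈ 3.04, θ ≈ 34.2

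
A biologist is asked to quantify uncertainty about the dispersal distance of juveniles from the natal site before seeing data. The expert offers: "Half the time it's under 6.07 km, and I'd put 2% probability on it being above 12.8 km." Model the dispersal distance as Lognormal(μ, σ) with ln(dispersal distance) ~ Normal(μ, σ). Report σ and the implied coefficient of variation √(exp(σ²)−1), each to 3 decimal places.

If T ~ Lognormal(μ,σ) then ln T ~ Normal(μ,σ), so the p-quantile of ln T is μ + z_p·σ.
ln(6.07) = 1.803 and ln(12.8) = 2.549; z_{0.5} = 0, z_{0.98} = 2.054.
σ = (2.549 − 1.803)/(2.054 − (0)) = 0.363.
μ = 1.803 − (0)·0.363 = 1.803.
CV = √(exp(σ²)−1) = √(exp(0.1320)−1) = 0.376.

σ ≈ 0.363, CV ≈ 0.376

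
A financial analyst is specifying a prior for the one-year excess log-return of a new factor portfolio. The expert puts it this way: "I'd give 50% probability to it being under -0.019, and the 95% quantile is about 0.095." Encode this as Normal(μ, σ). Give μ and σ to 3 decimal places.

μ = -0.019, σ = 0.069

For Normal(μ,σ), the p-quantile is μ + z_p·σ. Here z_{0.5} = 0, z_{0.95} = 1.645.
So -0.019 = μ + 0σ and 0.095 = μ + 1.645σ.
Subtracting: σ = (0.095 − -0.019)/(1.645 − (0)) = 0.069.
Then μ = -0.019 − (0)·0.069 = -0.019.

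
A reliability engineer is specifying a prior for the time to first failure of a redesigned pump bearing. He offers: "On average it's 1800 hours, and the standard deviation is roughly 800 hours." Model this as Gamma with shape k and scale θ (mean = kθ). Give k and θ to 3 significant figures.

k ≈ 5.06, θ ≈ 356

For Gamma(k, scale θ): mean = kθ, variance = kθ², so CV = 1/√k.
CV = SD/mean = 800/1800 = 0.4444, hence k = 1/CV² = 5.06.
Then θ = mean/k = 1800/5.06 = 356.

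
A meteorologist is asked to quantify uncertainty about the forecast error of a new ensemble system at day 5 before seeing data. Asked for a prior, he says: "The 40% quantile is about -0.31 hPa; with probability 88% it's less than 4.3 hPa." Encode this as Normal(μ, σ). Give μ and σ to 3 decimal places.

μ = 0.508, σ = 3.228

For Normal(μ,σ), the p-quantile is μ + z_p·σ. Here z_{0.4} = -0.2533, z_{0.88} = 1.175.
So -0.31 = μ − 0.2533σ and 4.3 = μ + 1.175σ.
Subtracting: σ = (4.3 − -0.31)/(1.175 − (-0.2533)) = 3.228.
Then μ = -0.31 − (-0.2533)·3.228 = 0.508.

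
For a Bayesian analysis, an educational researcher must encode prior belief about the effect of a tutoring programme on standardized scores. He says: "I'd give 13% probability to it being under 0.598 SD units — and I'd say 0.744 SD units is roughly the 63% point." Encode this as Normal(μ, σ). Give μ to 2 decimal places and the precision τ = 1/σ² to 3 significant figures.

For Normal(μ,σ), the p-quantile is μ + z_p·σ. Here z_{0.13} = -1.126, z_{0.63} = 0.3319.
So 0.598 = μ − 1.126σ and 0.744 = μ + 0.3319σ.
Subtracting: σ = (0.744 − 0.598)/(0.3319 − (-1.126)) = 0.10.
Then μ = 0.598 − (-1.126)·0.10 = 0.71.
Precision τ = 1/σ² = 1/0.1001² = 99.8.

μ = 0.71, τ = 99.8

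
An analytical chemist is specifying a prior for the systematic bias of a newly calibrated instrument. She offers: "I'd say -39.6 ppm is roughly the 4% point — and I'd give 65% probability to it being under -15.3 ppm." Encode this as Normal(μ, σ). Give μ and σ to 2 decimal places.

The p-quantile of Normal(μ,σ) is μ + z_p·σ, with z_{0.04} = -1.751 and z_{0.65} = 0.3853.
Eliminate σ: μ = (z₂·x₁ − z₁·x₂)/(z₂ − z₁) = (0.3853·-39.6 − (-1.751)·-15.3)/2.136 = -19.68.
Then σ = (x₂ − x₁)/(z₂ − z₁) = (-15.3 − -39.6)/2.136 = 11.38.

μ = -19.68, σ = 11.38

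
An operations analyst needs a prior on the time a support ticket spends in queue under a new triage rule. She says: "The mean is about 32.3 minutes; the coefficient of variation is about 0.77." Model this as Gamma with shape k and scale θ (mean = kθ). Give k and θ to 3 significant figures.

k ≈ 1.69, θ ≈ 19.2

For Gamma(k, scale θ): mean = kθ, variance = kθ², so CV = 1/√k.
CV = 0.77, hence k = 1/CV² = 1.69.
Then θ = mean/k = 32.3/1.69 = 19.2.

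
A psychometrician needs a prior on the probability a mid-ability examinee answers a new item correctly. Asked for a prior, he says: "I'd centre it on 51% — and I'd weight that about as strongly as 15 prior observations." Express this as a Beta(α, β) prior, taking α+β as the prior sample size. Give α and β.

Under the effective-sample-size interpretation, Beta(α, β) has prior mean α/(α+β) and prior sample size α+β.
So α+β = 15 and α/(α+β) = 0.51, giving α = 0.51·15 = 7.65 and β = 15 − 7.65 = 7.35.

α = 7.65, β = 7.35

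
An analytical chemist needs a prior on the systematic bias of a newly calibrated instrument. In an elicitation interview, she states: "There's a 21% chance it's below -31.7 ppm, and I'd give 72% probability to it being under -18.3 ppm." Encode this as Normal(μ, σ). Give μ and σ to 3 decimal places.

For Normal(μ,σ), the p-quantile is μ + z_p·σ. Here z_{0.21} = -0.8064, z_{0.72} = 0.5828.
So -31.7 = μ − 0.8064σ and -18.3 = μ + 0.5828σ.
Subtracting: σ = (-18.3 − -31.7)/(0.5828 − (-0.8064)) = 9.645.
Then μ = -31.7 − (-0.8064)·9.645 = -23.922.

μ = -23.922, σ = 9.645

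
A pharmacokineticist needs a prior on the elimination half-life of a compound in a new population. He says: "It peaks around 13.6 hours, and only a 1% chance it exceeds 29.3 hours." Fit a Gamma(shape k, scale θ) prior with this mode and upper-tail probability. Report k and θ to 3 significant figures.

Gamma(k,θ) with k>1 has mode (k−1)θ, so θ = 13.6/(k−1).
Need P(X < 29.3) = 0.99 with θ tied to k this way. Start at k = 2, θ = 13.6: P(X<29.3) ≈ 0.634.
Too low — raise k to concentrate. Iterating converges to k ≈ 9.22.
Then θ = 13.6/(9.22−1) ≈ 1.65.

k ≈ 9.22, θ ≈ 1.65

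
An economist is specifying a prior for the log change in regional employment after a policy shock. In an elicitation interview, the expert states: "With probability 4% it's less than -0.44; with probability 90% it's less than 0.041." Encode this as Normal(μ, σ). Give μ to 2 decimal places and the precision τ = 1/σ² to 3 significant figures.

μ = -0.16, τ = 39.7

For Normal(μ,σ), the p-quantile is μ + z_p·σ. Here z_{0.04} = -1.751, z_{0.9} = 1.282.
So -0.44 = μ − 1.751σ and 0.041 = μ + 1.282σ.
Subtracting: σ = (0.041 − -0.44)/(1.282 − (-1.751)) = 0.16.
Then μ = -0.44 − (-1.751)·0.16 = -0.16.
Precision τ = 1/σ² = 1/0.1586² = 39.7.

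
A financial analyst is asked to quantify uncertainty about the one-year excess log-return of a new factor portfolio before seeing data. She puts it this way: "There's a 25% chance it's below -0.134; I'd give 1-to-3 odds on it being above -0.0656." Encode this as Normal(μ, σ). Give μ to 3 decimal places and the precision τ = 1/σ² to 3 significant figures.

For Normal(μ,σ), the p-quantile is μ + z_p·σ. Here z_{0.25} = -0.6745, z_{0.75} = 0.6745.
So -0.134 = μ − 0.6745σ and -0.0656 = μ + 0.6745σ.
Subtracting: σ = (-0.0656 − -0.134)/(0.6745 − (-0.6745)) = 0.051.
Then μ = -0.134 − (-0.6745)·0.051 = -0.100.
Precision τ = 1/σ² = 1/0.0507² = 389.

μ = -0.100, τ = 389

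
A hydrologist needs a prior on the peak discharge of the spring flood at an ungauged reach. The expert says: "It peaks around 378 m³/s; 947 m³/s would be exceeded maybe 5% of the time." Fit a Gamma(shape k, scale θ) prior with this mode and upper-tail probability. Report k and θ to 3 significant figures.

k ≈ 4.22, θ ≈ 117

Gamma(k,θ) with k>1 has mode (k−1)θ, so θ = 378/(k−1).
Need P(X < 947) = 0.95 with θ tied to k this way. Start at k = 2, θ = 378: P(X<947) ≈ 0.714.
Too low — raise k to concentrate. Iterating converges to k ≈ 4.22.
Then θ = 378/(4.22−1) ≈ 117.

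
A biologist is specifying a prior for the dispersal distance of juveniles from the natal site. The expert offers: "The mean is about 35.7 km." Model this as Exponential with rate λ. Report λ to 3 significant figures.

λ ≈ 0.028

Exponential mean = 1/λ, so λ = 1/35.7 = 0.028.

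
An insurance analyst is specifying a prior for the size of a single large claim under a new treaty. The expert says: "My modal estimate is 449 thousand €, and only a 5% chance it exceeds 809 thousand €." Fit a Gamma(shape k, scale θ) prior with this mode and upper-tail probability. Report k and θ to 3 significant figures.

k ≈ 9.04, θ ≈ 55.9

Gamma(k,θ) with k>1 has mode (k−1)θ, so θ = 449/(k−1).
Need P(X < 809) = 0.95 with θ tied to k this way. Start at k = 2, θ = 449: P(X<809) ≈ 0.538.
Too low — raise k to concentrate. Iterating converges to k ≈ 9.04.
Then θ = 449/(9.04−1) ≈ 55.9.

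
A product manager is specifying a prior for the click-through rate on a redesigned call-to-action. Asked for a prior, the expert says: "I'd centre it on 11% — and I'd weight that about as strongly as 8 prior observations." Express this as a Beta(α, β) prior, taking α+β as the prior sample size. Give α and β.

Under the effective-sample-size interpretation, Beta(α, β) has prior mean α/(α+β) and prior sample size α+β.
So α+β = 8 and α/(α+β) = 0.11, giving α = 0.11·8 = 0.88 and β = 8 − 0.88 = 7.12.

α = 0.88, β = 7.12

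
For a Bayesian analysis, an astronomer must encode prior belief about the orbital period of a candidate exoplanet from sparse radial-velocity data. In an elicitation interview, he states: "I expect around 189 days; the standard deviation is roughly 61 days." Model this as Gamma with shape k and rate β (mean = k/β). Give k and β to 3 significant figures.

k ≈ 9.6, β ≈ 0.0508

For Gamma(k, rate β): mean = k/β, variance = k/β², so CV = 1/√k.
CV = SD/mean = 61/189 = 0.3228, hence k = 1/CV² = 9.6.
Then β = k/mean = 9.6/189 = 0.0508.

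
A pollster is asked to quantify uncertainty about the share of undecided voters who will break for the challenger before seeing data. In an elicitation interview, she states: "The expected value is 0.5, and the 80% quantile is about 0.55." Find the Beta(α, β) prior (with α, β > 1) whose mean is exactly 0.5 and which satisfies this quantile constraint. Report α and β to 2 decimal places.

α ≈ 35.49, β ≈ 35.49

With mean 0.5 fixed, write α = 0.5s, β = 0.5s where s = α+β.
Need P(θ < 0.55) = 0.8 under Beta(0.5s, 0.5s). Normal approximation: (q−m)/√(m(1−m)/s) ≈ z_{0.8} = 0.842, so s ≈ 0.5·0.5·(0.842)²/(0.55−0.5)² = 70.8.
At s = 70.8: P(θ<0.55) ≈ 0.800. Adjusting to match 0.8 gives s ≈ 70.98.
So α = 0.5·70.98 ≈ 35.49, β = 0.5·70.98 ≈ 35.49.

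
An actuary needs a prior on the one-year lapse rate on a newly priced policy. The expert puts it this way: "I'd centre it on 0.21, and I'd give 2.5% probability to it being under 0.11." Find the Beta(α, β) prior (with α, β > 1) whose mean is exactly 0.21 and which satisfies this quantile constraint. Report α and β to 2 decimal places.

α ≈ 10.49, β ≈ 39.46

With mean 0.21 fixed, write α = 0.21s, β = 0.79s where s = α+β.
Need P(θ < 0.11) = 0.025 under Beta(0.21s, 0.79s). Normal approximation: (q−m)/√(m(1−m)/s) ≈ z_{0.025} = -1.96, so s ≈ 0.21·0.79·(-1.96)²/(0.11−0.21)² = 63.7.
At s = 63.7: P(θ<0.11) ≈ 0.013. Adjusting to match 0.025 gives s ≈ 49.95.
So α = 0.21·49.95 ≈ 10.49, β = 0.79·49.95 ≈ 39.46.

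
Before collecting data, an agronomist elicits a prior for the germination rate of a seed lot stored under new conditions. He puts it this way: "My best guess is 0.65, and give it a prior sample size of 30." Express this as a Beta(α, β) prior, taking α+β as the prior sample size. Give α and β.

α = 19.5, β = 10.5

Under the effective-sample-size interpretation, Beta(α, β) has prior mean α/(α+β) and prior sample size α+β.
So α+β = 30 and α/(α+β) = 0.65, giving α = 0.65·30 = 19.5 and β = 30 − 19.5 = 10.5.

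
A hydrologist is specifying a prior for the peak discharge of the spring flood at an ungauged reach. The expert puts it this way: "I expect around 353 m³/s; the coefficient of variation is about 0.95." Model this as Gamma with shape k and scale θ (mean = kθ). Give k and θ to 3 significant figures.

For Gamma(k, scale θ): mean = kθ, variance = kθ², so CV = 1/√k.
CV = 0.95, hence k = 1/CV² = 1.11.
Then θ = mean/k = 353/1.11 = 319.

k ≈ 1.11, θ ≈ 319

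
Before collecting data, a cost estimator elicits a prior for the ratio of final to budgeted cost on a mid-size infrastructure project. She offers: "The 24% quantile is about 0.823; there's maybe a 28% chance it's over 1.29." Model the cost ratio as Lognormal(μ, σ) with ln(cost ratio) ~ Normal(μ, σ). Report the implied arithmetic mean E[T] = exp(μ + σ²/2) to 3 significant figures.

E[T] ≈ 1.12

If T ~ Lognormal(μ,σ) then ln T ~ Normal(μ,σ), so the p-quantile of ln T is μ + z_p·σ.
ln(0.823) = -0.1948 and ln(1.29) = 0.2546; z_{0.24} = -0.7063, z_{0.72} = 0.5828.
σ = (0.2546 − -0.1948)/(0.5828 − (-0.7063)) = 0.349.
μ = -0.1948 − (-0.7063)·0.349 = 0.051.
E[T] = exp(μ + σ²/2) = exp(0.051 + 0.0608) = 1.12.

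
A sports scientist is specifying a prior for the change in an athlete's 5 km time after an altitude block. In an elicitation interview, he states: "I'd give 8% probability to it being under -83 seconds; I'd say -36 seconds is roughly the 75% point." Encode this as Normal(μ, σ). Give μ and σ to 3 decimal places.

μ = -51.244, σ = 22.601

The p-quantile of Normal(μ,σ) is μ + z_p·σ, with z_{0.08} = -1.405 and z_{0.75} = 0.6745.
Eliminate σ: μ = (z₂·x₁ − z₁·x₂)/(z₂ − z₁) = (0.6745·-83 − (-1.405)·-36)/2.08 = -51.244.
Then σ = (x₂ − x₁)/(z₂ − z₁) = (-36 − -83)/2.08 = 22.601.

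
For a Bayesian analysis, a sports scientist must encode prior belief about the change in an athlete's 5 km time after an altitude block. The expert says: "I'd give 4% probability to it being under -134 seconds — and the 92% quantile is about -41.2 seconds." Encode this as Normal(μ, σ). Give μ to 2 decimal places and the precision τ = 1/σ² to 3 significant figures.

μ = -82.52, τ = 0.00116

For Normal(μ,σ), the p-quantile is μ + z_p·σ. Here z_{0.04} = -1.751, z_{0.92} = 1.405.
So -134 = μ − 1.751σ and -41.2 = μ + 1.405σ.
Subtracting: σ = (-41.2 − -134)/(1.405 − (-1.751)) = 29.41.
Then μ = -134 − (-1.751)·29.41 = -82.52.
Precision τ = 1/σ² = 1/29.41² = 0.00116.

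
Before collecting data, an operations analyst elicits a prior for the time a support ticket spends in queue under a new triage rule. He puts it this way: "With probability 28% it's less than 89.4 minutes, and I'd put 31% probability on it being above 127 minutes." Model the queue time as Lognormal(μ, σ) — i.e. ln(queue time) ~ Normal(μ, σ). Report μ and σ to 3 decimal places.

If T ~ Lognormal(μ,σ) then ln T ~ Normal(μ,σ), so the p-quantile of ln T is μ + z_p·σ.
ln(89.4) = 4.493 and ln(127) = 4.844; z_{0.28} = -0.5828, z_{0.69} = 0.4959.
σ = (4.844 − 4.493)/(0.4959 − (-0.5828)) = 0.325.
μ = 4.493 − (-0.5828)·0.325 = 4.683.

μ ≈ 4.683, σ ≈ 0.325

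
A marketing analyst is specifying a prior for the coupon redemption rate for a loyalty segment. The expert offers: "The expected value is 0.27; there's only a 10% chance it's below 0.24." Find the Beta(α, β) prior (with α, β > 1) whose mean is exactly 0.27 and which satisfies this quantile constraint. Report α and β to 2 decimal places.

α ≈ 95.15, β ≈ 257.25

With mean 0.27 fixed, write α = 0.27s, β = 0.73s where s = α+β.
Need P(θ < 0.24) = 0.1 under Beta(0.27s, 0.73s). Normal approximation: (q−m)/√(m(1−m)/s) ≈ z_{0.1} = -1.28, so s ≈ 0.27·0.73·(-1.28)²/(0.24−0.27)² = 359.7.
At s = 359.7: P(θ<0.24) ≈ 0.098. Adjusting to match 0.1 gives s ≈ 352.40.
So α = 0.27·352.40 ≈ 95.15, β = 0.73·352.40 ≈ 257.25.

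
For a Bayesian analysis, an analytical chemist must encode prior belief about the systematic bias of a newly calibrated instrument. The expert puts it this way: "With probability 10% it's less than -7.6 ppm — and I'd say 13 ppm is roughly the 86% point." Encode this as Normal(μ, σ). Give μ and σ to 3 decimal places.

μ = 3.578, σ = 8.722

The p-quantile of Normal(μ,σ) is μ + z_p·σ, with z_{0.1} = -1.282 and z_{0.86} = 1.08.
Eliminate σ: μ = (z₂·x₁ − z₁·x₂)/(z₂ − z₁) = (1.08·-7.6 − (-1.282)·13)/2.362 = 3.578.
Then σ = (x₂ − x₁)/(z₂ − z₁) = (13 − -7.6)/2.362 = 8.722.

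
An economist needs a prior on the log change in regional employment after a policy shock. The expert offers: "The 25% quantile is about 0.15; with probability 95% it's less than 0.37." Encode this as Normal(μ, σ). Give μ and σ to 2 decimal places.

μ = 0.21, σ = 0.09

The p-quantile of Normal(μ,σ) is μ + z_p·σ, with z_{0.25} = -0.6745 and z_{0.95} = 1.645.
Eliminate σ: μ = (z₂·x₁ − z₁·x₂)/(z₂ − z₁) = (1.645·0.15 − (-0.6745)·0.37)/2.319 = 0.21.
Then σ = (x₂ − x₁)/(z₂ − z₁) = (0.37 − 0.15)/2.319 = 0.09.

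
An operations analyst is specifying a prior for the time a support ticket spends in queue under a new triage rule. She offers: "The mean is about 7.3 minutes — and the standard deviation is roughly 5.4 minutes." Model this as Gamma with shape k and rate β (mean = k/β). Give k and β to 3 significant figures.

For Gamma(k, rate β): mean = k/β, variance = k/β², so CV = 1/√k.
CV = SD/mean = 5.4/7.3 = 0.7397, hence k = 1/CV² = 1.83.
Then β = k/mean = 1.83/7.3 = 0.25.

k ≈ 1.83, β ≈ 0.25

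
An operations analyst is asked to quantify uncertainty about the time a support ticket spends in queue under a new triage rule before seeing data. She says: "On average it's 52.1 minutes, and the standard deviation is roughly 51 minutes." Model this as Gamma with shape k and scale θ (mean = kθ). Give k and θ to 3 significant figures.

For Gamma(k, scale θ): mean = kθ, variance = kθ², so CV = 1/√k.
CV = SD/mean = 51/52.1 = 0.9789, hence k = 1/CV² = 1.04.
Then θ = mean/k = 52.1/1.04 = 49.9.

k ≈ 1.04, θ ≈ 49.9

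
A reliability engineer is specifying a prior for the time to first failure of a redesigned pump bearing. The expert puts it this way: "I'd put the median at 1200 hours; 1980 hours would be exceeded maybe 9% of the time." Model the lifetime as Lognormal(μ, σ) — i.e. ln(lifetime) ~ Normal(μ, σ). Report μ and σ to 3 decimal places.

μ ≈ 7.090, σ ≈ 0.374

If T ~ Lognormal(μ,σ) then ln T ~ Normal(μ,σ), so the p-quantile of ln T is μ + z_p·σ.
ln(1200) = 7.09 and ln(1980) = 7.591; z_{0.5} = 0, z_{0.91} = 1.341.
σ = (7.591 − 7.09)/(1.341 − (0)) = 0.374.
μ = 7.09 − (0)·0.374 = 7.090.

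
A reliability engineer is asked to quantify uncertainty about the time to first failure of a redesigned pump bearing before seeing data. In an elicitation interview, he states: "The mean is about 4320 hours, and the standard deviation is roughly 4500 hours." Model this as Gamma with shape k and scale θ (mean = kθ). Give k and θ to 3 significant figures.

k ≈ 0.922, θ ≈ 4690

For Gamma(k, scale θ): mean = kθ, variance = kθ², so CV = 1/√k.
CV = SD/mean = 4500/4320 = 1.042, hence k = 1/CV² = 0.922.
Then θ = mean/k = 4320/0.922 = 4690.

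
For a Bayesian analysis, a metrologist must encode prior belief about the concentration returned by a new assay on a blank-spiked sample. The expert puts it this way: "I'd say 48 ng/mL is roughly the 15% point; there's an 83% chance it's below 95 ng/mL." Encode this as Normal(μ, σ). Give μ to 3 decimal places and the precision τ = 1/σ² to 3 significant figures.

For Normal(μ,σ), the p-quantile is μ + z_p·σ. Here z_{0.15} = -1.036, z_{0.83} = 0.9542.
So 48 = μ − 1.036σ and 95 = μ + 0.9542σ.
Subtracting: σ = (95 − 48)/(0.9542 − (-1.036)) = 23.611.
Then μ = 48 − (-1.036)·23.611 = 72.471.
Precision τ = 1/σ² = 1/23.61² = 0.00179.

μ = 72.471, τ = 0.00179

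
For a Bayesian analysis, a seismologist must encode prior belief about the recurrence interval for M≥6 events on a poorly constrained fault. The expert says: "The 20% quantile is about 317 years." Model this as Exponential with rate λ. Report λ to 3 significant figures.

P(T < 317.0) = 1 − e^(−λ·317.0) = 0.2, so λ = −ln(1−0.2)/317.0 = −ln(0.8)/317.0 = 0.000704.

λ ≈ 0.000704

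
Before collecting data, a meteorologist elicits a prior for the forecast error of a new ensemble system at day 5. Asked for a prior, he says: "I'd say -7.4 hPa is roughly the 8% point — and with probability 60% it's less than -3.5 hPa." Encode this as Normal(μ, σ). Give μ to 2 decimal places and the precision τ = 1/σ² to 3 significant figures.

μ = -4.10, τ = 0.181

For Normal(μ,σ), the p-quantile is μ + z_p·σ. Here z_{0.08} = -1.405, z_{0.6} = 0.2533.
So -7.4 = μ − 1.405σ and -3.5 = μ + 0.2533σ.
Subtracting: σ = (-3.5 − -7.4)/(0.2533 − (-1.405)) = 2.35.
Then μ = -7.4 − (-1.405)·2.35 = -4.10.
Precision τ = 1/σ² = 1/2.352² = 0.181.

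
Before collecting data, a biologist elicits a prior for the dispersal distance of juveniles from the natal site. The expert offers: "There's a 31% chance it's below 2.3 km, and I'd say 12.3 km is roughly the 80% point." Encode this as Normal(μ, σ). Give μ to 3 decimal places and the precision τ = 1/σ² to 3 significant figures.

μ = 6.007, τ = 0.0179

For Normal(μ,σ), the p-quantile is μ + z_p·σ. Here z_{0.31} = -0.4959, z_{0.8} = 0.8416.
So 2.3 = μ − 0.4959σ and 12.3 = μ + 0.8416σ.
Subtracting: σ = (12.3 − 2.3)/(0.8416 − (-0.4959)) = 7.477.
Then μ = 2.3 − (-0.4959)·7.477 = 6.007.
Precision τ = 1/σ² = 1/7.477² = 0.0179.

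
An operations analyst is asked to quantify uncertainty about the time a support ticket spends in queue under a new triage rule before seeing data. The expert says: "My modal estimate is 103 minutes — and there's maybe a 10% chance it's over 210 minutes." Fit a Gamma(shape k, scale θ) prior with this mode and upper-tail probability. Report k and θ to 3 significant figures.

Gamma(k,θ) with k>1 has mode (k−1)θ, so θ = 103/(k−1).
Need P(X < 210) = 0.9 with θ tied to k this way. Start at k = 2, θ = 103: P(X<210) ≈ 0.604.
Too low — raise k to concentrate. Iterating converges to k ≈ 4.78.
Then θ = 103/(4.78−1) ≈ 27.2.

k ≈ 4.78, θ ≈ 27.2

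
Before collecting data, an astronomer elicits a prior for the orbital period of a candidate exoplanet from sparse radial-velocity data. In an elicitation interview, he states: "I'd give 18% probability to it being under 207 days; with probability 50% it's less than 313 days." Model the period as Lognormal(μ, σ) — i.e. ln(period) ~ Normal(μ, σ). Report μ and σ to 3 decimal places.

If T ~ Lognormal(μ,σ) then ln T ~ Normal(μ,σ), so the p-quantile of ln T is μ + z_p·σ.
ln(207) = 5.333 and ln(313) = 5.746; z_{0.18} = -0.9154, z_{0.5} = 0.
σ = (5.746 − 5.333)/(0 − (-0.9154)) = 0.452.
μ = 5.333 − (-0.9154)·0.452 = 5.746.

μ ≈ 5.746, σ ≈ 0.452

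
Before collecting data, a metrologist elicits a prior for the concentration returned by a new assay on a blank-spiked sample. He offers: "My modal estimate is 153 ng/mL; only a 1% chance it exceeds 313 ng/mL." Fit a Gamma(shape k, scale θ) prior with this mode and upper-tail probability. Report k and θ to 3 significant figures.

k ≈ 10.5, θ ≈ 16

Gamma(k,θ) with k>1 has mode (k−1)θ, so θ = 153/(k−1).
Need P(X < 313) = 0.99 with θ tied to k this way. Start at k = 2, θ = 153: P(X<313) ≈ 0.606.
Too low — raise k to concentrate. Iterating converges to k ≈ 10.5.
Then θ = 153/(10.5−1) ≈ 16.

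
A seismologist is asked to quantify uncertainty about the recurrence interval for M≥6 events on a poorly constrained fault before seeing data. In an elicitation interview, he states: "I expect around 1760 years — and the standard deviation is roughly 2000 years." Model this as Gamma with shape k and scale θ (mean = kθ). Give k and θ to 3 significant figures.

For Gamma(k, scale θ): mean = kθ, variance = kθ², so CV = 1/√k.
CV = SD/mean = 2000/1760 = 1.136, hence k = 1/CV² = 0.774.
Then θ = mean/k = 1760/0.774 = 2270.

k ≈ 0.774, θ ≈ 2270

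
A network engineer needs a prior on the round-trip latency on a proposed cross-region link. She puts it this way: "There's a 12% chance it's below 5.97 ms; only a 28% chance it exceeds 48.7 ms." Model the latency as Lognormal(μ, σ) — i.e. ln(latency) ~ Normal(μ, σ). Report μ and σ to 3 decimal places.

If T ~ Lognormal(μ,σ) then ln T ~ Normal(μ,σ), so the p-quantile of ln T is μ + z_p·σ.
ln(5.97) = 1.787 and ln(48.7) = 3.886; z_{0.12} = -1.175, z_{0.72} = 0.5828.
σ = (3.886 − 1.787)/(0.5828 − (-1.175)) = 1.194.
μ = 1.787 − (-1.175)·1.194 = 3.190.

μ ≈ 3.190, σ ≈ 1.194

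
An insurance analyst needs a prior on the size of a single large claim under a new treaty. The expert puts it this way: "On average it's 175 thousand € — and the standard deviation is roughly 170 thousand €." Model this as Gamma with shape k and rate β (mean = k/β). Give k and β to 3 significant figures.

k ≈ 1.06, β ≈ 0.00606

For Gamma(k, rate β): mean = k/β, variance = k/β², so CV = 1/√k.
CV = SD/mean = 170/175 = 0.9714, hence k = 1/CV² = 1.06.
Then β = k/mean = 1.06/175 = 0.00606.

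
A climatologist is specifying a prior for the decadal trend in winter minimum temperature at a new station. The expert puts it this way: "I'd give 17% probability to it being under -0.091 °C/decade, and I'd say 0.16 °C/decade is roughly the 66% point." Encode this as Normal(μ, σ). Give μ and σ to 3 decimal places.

The p-quantile of Normal(μ,σ) is μ + z_p·σ, with z_{0.17} = -0.9542 and z_{0.66} = 0.4125.
Eliminate σ: μ = (z₂·x₁ − z₁·x₂)/(z₂ − z₁) = (0.4125·-0.091 − (-0.9542)·0.16)/1.367 = 0.084.
Then σ = (x₂ − x₁)/(z₂ − z₁) = (0.16 − -0.091)/1.367 = 0.184.

μ = 0.084, σ = 0.184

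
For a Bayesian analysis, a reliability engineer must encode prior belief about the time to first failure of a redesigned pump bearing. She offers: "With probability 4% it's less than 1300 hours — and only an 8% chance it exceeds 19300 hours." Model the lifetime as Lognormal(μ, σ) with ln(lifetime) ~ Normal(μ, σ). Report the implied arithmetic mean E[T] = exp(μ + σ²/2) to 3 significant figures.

E[T] ≈ 8370 hours

If T ~ Lognormal(μ,σ) then ln T ~ Normal(μ,σ), so the p-quantile of ln T is μ + z_p·σ.
ln(1300) = 7.17 and ln(19300) = 9.868; z_{0.04} = -1.751, z_{0.92} = 1.405.
σ = (9.868 − 7.17)/(1.405 − (-1.751)) = 0.855.
μ = 7.17 − (-1.751)·0.855 = 8.667.
E[T] = exp(μ + σ²/2) = exp(8.667 + 0.3654) = 8370 hours.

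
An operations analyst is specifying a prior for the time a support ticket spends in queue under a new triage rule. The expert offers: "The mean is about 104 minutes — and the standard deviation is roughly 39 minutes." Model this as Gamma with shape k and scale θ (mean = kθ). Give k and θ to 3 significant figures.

k ≈ 7.11, θ ≈ 14.6

For Gamma(k, scale θ): mean = kθ, variance = kθ², so CV = 1/√k.
CV = SD/mean = 39/104 = 0.375, hence k = 1/CV² = 7.11.
Then θ = mean/k = 104/7.11 = 14.6.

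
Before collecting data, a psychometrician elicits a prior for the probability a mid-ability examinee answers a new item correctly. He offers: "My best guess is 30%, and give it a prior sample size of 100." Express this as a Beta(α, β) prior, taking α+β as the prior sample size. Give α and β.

Under the effective-sample-size interpretation, Beta(α, β) has prior mean α/(α+β) and prior sample size α+β.
So α+β = 100 and α/(α+β) = 0.3, giving α = 0.3·100 = 30 and β = 100 − 30 = 70.

α = 30, β = 70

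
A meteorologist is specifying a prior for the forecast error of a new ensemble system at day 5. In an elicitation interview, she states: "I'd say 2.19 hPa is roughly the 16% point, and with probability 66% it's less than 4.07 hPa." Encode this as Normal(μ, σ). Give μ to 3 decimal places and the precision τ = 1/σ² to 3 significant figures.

μ = 3.519, τ = 0.56

The p-quantile of Normal(μ,σ) is μ + z_p·σ, with z_{0.16} = -0.9945 and z_{0.66} = 0.4125.
Eliminate σ: μ = (z₂·x₁ − z₁·x₂)/(z₂ − z₁) = (0.4125·2.19 − (-0.9945)·4.07)/1.407 = 3.519.
Then σ = (x₂ − x₁)/(z₂ − z₁) = (4.07 − 2.19)/1.407 = 1.336.
Precision τ = 1/σ² = 1/1.336² = 0.56.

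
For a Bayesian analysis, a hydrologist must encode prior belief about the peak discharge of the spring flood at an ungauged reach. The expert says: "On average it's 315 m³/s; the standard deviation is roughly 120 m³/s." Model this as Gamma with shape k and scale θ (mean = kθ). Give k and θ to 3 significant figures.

k ≈ 6.89, θ ≈ 45.7

For Gamma(k, scale θ): mean = kθ, variance = kθ², so CV = 1/√k.
CV = SD/mean = 120/315 = 0.381, hence k = 1/CV² = 6.89.
Then θ = mean/k = 315/6.89 = 45.7.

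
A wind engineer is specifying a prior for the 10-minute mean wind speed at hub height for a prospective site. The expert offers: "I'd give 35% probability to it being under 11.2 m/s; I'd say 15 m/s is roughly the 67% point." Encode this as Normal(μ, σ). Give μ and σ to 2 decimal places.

For Normal(μ,σ), the p-quantile is μ + z_p·σ. Here z_{0.35} = -0.3853, z_{0.67} = 0.4399.
So 11.2 = μ − 0.3853σ and 15 = μ + 0.4399σ.
Subtracting: σ = (15 − 11.2)/(0.4399 − (-0.3853)) = 4.60.
Then μ = 11.2 − (-0.3853)·4.60 = 12.97.

μ = 12.97, σ = 4.60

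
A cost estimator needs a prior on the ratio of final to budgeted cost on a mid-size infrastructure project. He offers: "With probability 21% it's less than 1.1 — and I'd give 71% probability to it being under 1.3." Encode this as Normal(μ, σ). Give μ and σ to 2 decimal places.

μ = 1.22, σ = 0.15

For Normal(μ,σ), the p-quantile is μ + z_p·σ. Here z_{0.21} = -0.8064, z_{0.71} = 0.5534.
So 1.1 = μ − 0.8064σ and 1.3 = μ + 0.5534σ.
Subtracting: σ = (1.3 − 1.1)/(0.5534 − (-0.8064)) = 0.15.
Then μ = 1.1 − (-0.8064)·0.15 = 1.22.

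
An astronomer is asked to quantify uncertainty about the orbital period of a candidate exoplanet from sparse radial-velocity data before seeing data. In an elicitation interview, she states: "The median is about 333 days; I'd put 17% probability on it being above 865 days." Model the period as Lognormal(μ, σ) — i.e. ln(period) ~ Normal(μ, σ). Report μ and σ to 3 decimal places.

μ ≈ 5.808, σ ≈ 1.000

If T ~ Lognormal(μ,σ) then ln T ~ Normal(μ,σ), so the p-quantile of ln T is μ + z_p·σ.
ln(333) = 5.808 and ln(865) = 6.763; z_{0.5} = 0, z_{0.83} = 0.9542.
σ = (6.763 − 5.808)/(0.9542 − (0)) = 1.000.
μ = 5.808 − (0)·1.000 = 5.808.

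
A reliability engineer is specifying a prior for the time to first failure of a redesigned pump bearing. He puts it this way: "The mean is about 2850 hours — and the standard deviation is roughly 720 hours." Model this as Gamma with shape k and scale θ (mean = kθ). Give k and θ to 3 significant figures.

For Gamma(k, scale θ): mean = kθ, variance = kθ², so CV = 1/√k.
CV = SD/mean = 720/2850 = 0.2526, hence k = 1/CV² = 15.7.
Then θ = mean/k = 2850/15.7 = 182.

k ≈ 15.7, θ ≈ 182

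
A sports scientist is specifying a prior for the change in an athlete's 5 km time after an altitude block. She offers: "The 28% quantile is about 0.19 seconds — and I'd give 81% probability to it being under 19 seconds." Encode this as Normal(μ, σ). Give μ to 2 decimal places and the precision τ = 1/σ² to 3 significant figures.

μ = 7.70, τ = 0.00603

For Normal(μ,σ), the p-quantile is μ + z_p·σ. Here z_{0.28} = -0.5828, z_{0.81} = 0.8779.
So 0.19 = μ − 0.5828σ and 19 = μ + 0.8779σ.
Subtracting: σ = (19 − 0.19)/(0.8779 − (-0.5828)) = 12.88.
Then μ = 0.19 − (-0.5828)·12.88 = 7.70.
Precision τ = 1/σ² = 1/12.88² = 0.00603.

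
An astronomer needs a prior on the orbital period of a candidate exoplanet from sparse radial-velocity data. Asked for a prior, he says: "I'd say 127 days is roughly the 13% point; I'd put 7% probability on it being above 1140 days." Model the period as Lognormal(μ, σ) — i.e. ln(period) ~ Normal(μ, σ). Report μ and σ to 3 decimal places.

μ ≈ 5.794, σ ≈ 0.843

If T ~ Lognormal(μ,σ) then ln T ~ Normal(μ,σ), so the p-quantile of ln T is μ + z_p·σ.
ln(127) = 4.844 and ln(1140) = 7.039; z_{0.13} = -1.126, z_{0.93} = 1.476.
σ = (7.039 − 4.844)/(1.476 − (-1.126)) = 0.843.
μ = 4.844 − (-1.126)·0.843 = 5.794.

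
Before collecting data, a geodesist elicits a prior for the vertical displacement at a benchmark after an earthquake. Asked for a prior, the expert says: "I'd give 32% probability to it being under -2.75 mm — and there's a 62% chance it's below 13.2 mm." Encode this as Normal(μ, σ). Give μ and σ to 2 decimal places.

For Normal(μ,σ), the p-quantile is μ + z_p·σ. Here z_{0.32} = -0.4677, z_{0.62} = 0.3055.
So -2.75 = μ − 0.4677σ and 13.2 = μ + 0.3055σ.
Subtracting: σ = (13.2 − -2.75)/(0.3055 − (-0.4677)) = 20.63.
Then μ = -2.75 − (-0.4677)·20.63 = 6.90.

μ = 6.90, σ = 20.63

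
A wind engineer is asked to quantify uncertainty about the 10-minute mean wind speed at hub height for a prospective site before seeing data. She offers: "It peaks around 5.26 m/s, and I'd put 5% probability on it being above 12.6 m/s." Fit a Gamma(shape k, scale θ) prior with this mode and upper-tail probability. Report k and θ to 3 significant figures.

Gamma(k,θ) with k>1 has mode (k−1)θ, so θ = 5.26/(k−1).
Need P(X < 12.6) = 0.95 with θ tied to k this way. Start at k = 2, θ = 5.26: P(X<12.6) ≈ 0.691.
Too low — raise k to concentrate. Iterating converges to k ≈ 4.58.
Then θ = 5.26/(4.58−1) ≈ 1.47.

k ≈ 4.58, θ ≈ 1.47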